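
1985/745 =397/149= 2.66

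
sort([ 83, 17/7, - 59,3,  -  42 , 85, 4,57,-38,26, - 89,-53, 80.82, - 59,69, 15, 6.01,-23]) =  [ - 89,-59,  -  59, - 53, - 42, - 38, - 23,  17/7, 3,4, 6.01, 15,26, 57, 69,80.82, 83,85]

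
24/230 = 12/115 = 0.10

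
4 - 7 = - 3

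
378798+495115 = 873913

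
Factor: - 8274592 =- 2^5*258581^1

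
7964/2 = 3982 = 3982.00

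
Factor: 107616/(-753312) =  - 1/7 = - 7^(  -  1)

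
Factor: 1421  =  7^2*29^1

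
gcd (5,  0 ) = 5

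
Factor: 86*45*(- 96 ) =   -  371520 = - 2^6*3^3*5^1*43^1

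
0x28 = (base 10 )40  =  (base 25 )1F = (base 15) 2a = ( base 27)1d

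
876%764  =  112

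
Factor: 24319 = 83^1*293^1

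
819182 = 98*8359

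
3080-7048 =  - 3968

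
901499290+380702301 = 1282201591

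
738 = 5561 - 4823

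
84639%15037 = 9454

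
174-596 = -422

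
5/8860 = 1/1772 = 0.00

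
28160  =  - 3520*( - 8)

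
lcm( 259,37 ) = 259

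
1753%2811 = 1753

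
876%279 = 39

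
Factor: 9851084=2^2*23^1*107077^1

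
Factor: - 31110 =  - 2^1 *3^1*5^1*17^1*61^1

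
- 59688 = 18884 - 78572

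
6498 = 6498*1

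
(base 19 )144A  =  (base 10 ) 8389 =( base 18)17G1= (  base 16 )20C5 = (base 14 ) 30B3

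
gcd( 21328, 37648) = 16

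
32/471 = 32/471=0.07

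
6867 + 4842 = 11709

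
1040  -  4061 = -3021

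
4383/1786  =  2 + 811/1786 = 2.45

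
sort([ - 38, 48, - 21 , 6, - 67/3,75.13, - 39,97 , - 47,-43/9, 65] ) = [ - 47, - 39 , - 38, - 67/3, - 21, - 43/9, 6 , 48,65, 75.13, 97]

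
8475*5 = 42375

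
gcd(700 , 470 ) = 10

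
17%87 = 17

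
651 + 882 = 1533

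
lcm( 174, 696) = 696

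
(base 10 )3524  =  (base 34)31m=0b110111000100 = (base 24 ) 62K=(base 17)c35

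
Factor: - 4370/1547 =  - 2^1*5^1*7^(- 1)*13^( - 1)*17^( - 1)*19^1*23^1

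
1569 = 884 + 685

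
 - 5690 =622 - 6312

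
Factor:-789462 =- 2^1*3^2 *61^1*719^1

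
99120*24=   2378880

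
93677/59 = 93677/59 =1587.75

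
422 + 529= 951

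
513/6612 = 9/116 = 0.08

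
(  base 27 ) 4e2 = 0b110011100000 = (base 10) 3296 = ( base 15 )e9b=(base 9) 4462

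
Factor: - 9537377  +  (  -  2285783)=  -11823160=- 2^3*5^1*17^1*17387^1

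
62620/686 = 31310/343=91.28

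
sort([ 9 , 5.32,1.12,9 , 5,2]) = [ 1.12,2,5,5.32, 9,9 ]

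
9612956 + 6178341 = 15791297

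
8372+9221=17593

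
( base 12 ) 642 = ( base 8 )1622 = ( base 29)12F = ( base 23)1gh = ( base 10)914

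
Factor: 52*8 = 416 = 2^5*13^1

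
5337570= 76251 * 70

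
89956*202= 18171112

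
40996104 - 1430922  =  39565182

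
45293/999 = 45293/999 = 45.34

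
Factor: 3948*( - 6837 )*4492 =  - 2^4* 3^2*7^1*43^1*47^1*53^1*1123^1 = - 121250202192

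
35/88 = 35/88  =  0.40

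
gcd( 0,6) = 6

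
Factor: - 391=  - 17^1*23^1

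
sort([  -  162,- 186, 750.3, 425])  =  [ - 186,-162, 425 , 750.3] 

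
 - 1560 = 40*( - 39 ) 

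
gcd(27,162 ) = 27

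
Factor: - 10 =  - 2^1* 5^1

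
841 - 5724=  - 4883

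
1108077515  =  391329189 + 716748326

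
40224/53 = 758 + 50/53=758.94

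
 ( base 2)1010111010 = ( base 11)585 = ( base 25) 12n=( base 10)698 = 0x2ba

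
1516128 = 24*63172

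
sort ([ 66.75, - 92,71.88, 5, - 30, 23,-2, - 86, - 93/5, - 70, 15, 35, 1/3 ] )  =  [-92, - 86, - 70,-30, - 93/5, - 2,1/3, 5,15,23,35,66.75, 71.88] 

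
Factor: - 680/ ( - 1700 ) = 2^1*5^( - 1) =2/5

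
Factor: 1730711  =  1069^1*1619^1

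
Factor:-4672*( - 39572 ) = 2^8*13^1*73^1*761^1 = 184880384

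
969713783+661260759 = 1630974542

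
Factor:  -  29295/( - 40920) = 63/88 = 2^( - 3 )*3^2 * 7^1*11^ ( - 1 ) 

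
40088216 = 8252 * 4858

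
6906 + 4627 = 11533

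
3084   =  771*4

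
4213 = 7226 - 3013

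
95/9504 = 95/9504 = 0.01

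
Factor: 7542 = 2^1 * 3^2*419^1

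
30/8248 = 15/4124= 0.00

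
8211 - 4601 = 3610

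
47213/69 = 47213/69  =  684.25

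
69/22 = 3 + 3/22  =  3.14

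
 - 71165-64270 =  - 135435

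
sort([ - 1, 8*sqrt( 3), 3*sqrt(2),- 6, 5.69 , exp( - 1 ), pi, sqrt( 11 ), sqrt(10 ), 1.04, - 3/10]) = [ - 6, -1, - 3/10,exp( - 1 ), 1.04 , pi, sqrt( 10 ), sqrt( 11), 3*sqrt( 2 ) , 5.69, 8 * sqrt(3)]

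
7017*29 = 203493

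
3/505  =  3/505 = 0.01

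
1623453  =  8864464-7241011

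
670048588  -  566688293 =103360295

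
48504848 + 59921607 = 108426455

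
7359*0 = 0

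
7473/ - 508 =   -  15 + 147/508 = -  14.71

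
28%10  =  8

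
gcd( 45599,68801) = 1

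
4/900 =1/225 = 0.00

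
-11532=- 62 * 186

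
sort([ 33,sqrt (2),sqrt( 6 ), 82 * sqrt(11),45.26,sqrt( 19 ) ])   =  [ sqrt(2), sqrt( 6 ), sqrt( 19),33,45.26, 82*sqrt ( 11 )]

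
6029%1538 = 1415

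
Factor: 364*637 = 231868=2^2*7^3*  13^2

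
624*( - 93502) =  - 58345248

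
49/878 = 49/878  =  0.06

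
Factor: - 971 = - 971^1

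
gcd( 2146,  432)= 2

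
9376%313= 299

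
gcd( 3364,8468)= 116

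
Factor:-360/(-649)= 2^3* 3^2*5^1  *  11^(-1 ) * 59^ ( -1 ) 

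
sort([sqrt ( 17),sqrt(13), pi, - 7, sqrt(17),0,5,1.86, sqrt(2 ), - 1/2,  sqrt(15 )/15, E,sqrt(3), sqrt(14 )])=[ - 7, - 1/2,0, sqrt( 15 ) /15,  sqrt( 2 ) , sqrt(3), 1.86,E,pi, sqrt( 13 ), sqrt( 14), sqrt(17 ), sqrt(17), 5 ]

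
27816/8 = 3477 = 3477.00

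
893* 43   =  38399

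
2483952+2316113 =4800065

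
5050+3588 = 8638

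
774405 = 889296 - 114891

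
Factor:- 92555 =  - 5^1*107^1*173^1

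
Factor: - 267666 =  - 2^1*3^1*7^1*6373^1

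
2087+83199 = 85286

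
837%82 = 17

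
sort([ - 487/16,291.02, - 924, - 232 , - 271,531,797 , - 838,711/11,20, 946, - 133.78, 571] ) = [ - 924, - 838, - 271  , - 232,-133.78,-487/16,  20,711/11,291.02, 531, 571, 797, 946 ]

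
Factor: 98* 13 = 2^1*7^2*13^1  =  1274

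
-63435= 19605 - 83040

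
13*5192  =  67496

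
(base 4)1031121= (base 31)54O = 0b1001101011001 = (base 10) 4953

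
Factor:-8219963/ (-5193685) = 5^ ( - 1)*7^(  -  1)*29^1 * 179^ (-1 )*829^(-1) * 283447^1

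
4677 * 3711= 17356347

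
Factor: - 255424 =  -2^6 * 13^1*307^1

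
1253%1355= 1253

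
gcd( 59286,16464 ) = 6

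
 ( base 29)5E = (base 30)59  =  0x9f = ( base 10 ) 159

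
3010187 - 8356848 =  - 5346661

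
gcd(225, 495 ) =45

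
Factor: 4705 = 5^1*941^1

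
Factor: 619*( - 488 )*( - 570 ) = 2^4*3^1 * 5^1*19^1*61^1 * 619^1 =172181040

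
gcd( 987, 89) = 1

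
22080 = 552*40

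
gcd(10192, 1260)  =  28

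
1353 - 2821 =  - 1468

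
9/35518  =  9/35518=0.00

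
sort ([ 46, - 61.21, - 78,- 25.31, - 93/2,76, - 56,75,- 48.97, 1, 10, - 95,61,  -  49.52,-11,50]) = [  -  95 , - 78,  -  61.21, - 56, - 49.52, - 48.97, - 93/2, - 25.31, - 11,1, 10,46,50,61,75,76]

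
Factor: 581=7^1*83^1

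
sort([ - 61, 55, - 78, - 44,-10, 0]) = [ - 78, - 61,-44,-10,0,55]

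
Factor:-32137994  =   - 2^1*7^1 * 1223^1*1877^1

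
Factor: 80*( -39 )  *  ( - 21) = 2^4 * 3^2*5^1*7^1*13^1 = 65520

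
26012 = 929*28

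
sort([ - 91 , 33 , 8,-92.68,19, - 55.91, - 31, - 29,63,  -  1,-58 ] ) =[ - 92.68, - 91, - 58, - 55.91, -31, - 29, - 1,  8,  19, 33, 63]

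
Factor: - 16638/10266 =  - 29^( - 1)*47^1 =-47/29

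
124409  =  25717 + 98692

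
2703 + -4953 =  - 2250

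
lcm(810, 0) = 0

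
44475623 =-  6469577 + 50945200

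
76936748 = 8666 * 8878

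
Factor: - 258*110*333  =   - 2^2*3^3 * 5^1*11^1*37^1*43^1 = - 9450540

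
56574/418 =28287/209 =135.34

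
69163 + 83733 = 152896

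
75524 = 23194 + 52330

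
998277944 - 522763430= 475514514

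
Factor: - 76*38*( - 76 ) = 219488 = 2^5*19^3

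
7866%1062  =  432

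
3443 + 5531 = 8974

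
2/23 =2/23 = 0.09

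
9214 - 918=8296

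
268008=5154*52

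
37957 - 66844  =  -28887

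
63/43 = 63/43 = 1.47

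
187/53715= 187/53715 = 0.00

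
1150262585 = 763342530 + 386920055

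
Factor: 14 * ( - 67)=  - 938 = - 2^1*7^1*67^1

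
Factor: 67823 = 7^1*9689^1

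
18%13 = 5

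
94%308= 94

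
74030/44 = 1682 + 1/2 = 1682.50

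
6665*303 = 2019495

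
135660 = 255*532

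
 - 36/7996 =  - 1  +  1990/1999 = - 0.00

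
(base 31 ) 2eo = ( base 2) 100101001100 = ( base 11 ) 1874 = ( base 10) 2380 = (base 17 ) 840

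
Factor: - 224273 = -7^2*23^1*199^1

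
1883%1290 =593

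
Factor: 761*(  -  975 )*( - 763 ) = 3^1*5^2*7^1 *13^1 * 109^1*761^1 = 566126925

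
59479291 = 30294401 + 29184890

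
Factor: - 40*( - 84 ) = 3360 = 2^5 * 3^1*5^1*7^1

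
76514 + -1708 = 74806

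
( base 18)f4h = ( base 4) 1031111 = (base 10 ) 4949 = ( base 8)11525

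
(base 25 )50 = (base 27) 4H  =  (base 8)175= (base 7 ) 236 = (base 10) 125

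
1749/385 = 4 + 19/35 = 4.54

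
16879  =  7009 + 9870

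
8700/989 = 8 + 788/989 = 8.80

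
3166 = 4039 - 873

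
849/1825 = 849/1825 =0.47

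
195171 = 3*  65057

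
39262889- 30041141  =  9221748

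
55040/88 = 6880/11  =  625.45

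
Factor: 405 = 3^4 *5^1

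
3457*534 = 1846038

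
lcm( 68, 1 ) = 68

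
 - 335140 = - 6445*52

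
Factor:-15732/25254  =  -2^1*19^1*61^(-1) = - 38/61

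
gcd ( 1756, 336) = 4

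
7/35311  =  7/35311 = 0.00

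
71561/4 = 17890 + 1/4 = 17890.25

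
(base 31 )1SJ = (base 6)12320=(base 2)11100111000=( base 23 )3B8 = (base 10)1848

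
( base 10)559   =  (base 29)J8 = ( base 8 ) 1057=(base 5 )4214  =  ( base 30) ij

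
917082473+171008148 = 1088090621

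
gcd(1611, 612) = 9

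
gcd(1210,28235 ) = 5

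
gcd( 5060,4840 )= 220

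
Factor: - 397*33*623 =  - 3^1*7^1 * 11^1*89^1*397^1 = - 8161923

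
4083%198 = 123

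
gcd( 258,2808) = 6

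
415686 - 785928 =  - 370242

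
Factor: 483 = 3^1*7^1 *23^1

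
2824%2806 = 18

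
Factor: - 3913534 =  - 2^1  *  199^1*9833^1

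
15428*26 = 401128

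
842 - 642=200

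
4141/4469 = 101/109 = 0.93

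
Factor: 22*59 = 2^1*11^1*59^1 = 1298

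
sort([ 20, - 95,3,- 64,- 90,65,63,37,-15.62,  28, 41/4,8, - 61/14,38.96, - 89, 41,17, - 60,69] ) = [ - 95, - 90, - 89, - 64, - 60,-15.62 , - 61/14,3,8, 41/4 , 17,20 , 28,37 , 38.96,41, 63,65,69] 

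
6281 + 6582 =12863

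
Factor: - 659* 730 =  - 2^1*5^1*73^1*659^1 = -481070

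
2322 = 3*774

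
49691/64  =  776 + 27/64 = 776.42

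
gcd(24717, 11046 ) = 21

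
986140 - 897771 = 88369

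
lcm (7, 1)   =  7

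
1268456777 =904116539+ 364340238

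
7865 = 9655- 1790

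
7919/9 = 7919/9= 879.89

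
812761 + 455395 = 1268156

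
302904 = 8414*36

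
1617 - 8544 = - 6927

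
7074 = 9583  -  2509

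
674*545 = 367330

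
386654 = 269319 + 117335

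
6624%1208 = 584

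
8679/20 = 433 + 19/20=433.95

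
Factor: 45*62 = 2^1*3^2*5^1*31^1 = 2790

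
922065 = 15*61471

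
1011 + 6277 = 7288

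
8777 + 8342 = 17119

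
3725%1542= 641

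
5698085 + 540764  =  6238849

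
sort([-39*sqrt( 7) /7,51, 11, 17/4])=[ - 39*sqrt( 7)/7, 17/4, 11  ,  51 ]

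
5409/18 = 601/2= 300.50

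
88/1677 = 88/1677 = 0.05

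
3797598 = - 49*(  -  77502)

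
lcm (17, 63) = 1071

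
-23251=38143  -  61394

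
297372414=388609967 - 91237553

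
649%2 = 1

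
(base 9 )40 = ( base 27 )19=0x24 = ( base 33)13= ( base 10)36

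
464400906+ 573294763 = 1037695669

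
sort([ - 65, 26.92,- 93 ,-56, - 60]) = [ - 93,-65,  -  60,-56,26.92]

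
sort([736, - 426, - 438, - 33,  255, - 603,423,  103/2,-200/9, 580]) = [ - 603 , - 438,-426, - 33,-200/9,  103/2,  255,423,  580,736]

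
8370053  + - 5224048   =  3146005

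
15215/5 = 3043  =  3043.00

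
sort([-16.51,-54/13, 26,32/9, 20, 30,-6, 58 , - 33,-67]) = [-67,  -  33,-16.51,-6 ,-54/13, 32/9, 20,26,30,  58]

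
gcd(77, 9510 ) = 1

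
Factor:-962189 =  - 163^1*5903^1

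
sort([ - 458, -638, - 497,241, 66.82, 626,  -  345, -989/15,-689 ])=[-689, - 638,-497 , - 458,-345, - 989/15, 66.82, 241,626 ] 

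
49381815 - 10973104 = 38408711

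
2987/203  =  14 + 5/7=14.71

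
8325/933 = 2775/311 = 8.92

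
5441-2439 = 3002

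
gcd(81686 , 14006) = 94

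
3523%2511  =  1012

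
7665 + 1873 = 9538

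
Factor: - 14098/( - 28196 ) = 1/2= 2^( - 1)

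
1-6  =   - 5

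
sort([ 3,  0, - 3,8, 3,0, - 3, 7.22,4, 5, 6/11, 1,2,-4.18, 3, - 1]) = [ - 4.18, - 3, - 3, - 1,0, 0, 6/11,1, 2, 3,  3,  3,  4, 5,  7.22,8]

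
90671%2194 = 717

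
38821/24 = 38821/24 = 1617.54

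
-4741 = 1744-6485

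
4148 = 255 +3893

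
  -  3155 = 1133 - 4288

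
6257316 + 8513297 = 14770613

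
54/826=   27/413 = 0.07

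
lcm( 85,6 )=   510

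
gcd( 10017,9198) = 63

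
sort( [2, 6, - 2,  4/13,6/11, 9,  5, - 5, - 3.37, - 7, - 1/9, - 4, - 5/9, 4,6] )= [  -  7,  -  5 , - 4, - 3.37, - 2, - 5/9,  -  1/9, 4/13, 6/11, 2, 4, 5, 6 , 6, 9] 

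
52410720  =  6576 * 7970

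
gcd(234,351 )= 117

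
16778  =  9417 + 7361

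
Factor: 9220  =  2^2 * 5^1*461^1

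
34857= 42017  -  7160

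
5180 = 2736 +2444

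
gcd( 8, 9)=1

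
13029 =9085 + 3944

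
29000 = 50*580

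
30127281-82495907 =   -  52368626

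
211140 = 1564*135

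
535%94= 65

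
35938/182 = 2567/13 = 197.46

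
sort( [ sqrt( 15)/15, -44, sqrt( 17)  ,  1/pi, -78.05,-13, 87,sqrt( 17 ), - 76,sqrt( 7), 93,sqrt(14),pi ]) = [-78.05,-76 , - 44, - 13,  sqrt(15 )/15,1/pi, sqrt( 7 ) , pi,sqrt(14), sqrt( 17),sqrt(17 ), 87,  93]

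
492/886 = 246/443 = 0.56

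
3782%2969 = 813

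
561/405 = 187/135 = 1.39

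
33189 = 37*897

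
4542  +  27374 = 31916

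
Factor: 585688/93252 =358/57 = 2^1*3^( - 1 )* 19^( - 1)*179^1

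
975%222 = 87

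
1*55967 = 55967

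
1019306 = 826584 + 192722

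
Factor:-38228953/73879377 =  - 3^(-1) * 7^1*11^(-1)*13^(-1 )*53^1 * 103043^1 * 172213^( - 1 )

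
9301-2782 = 6519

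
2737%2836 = 2737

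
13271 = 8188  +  5083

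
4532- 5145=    - 613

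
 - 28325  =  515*(-55)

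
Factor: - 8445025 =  - 5^2*19^1*23^1 * 773^1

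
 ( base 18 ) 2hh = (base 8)1713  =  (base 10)971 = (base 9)1288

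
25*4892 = 122300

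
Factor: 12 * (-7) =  - 2^2*3^1 * 7^1 = - 84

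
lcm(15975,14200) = 127800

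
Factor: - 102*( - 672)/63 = 1088 = 2^6*17^1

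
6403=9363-2960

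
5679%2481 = 717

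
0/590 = 0 =0.00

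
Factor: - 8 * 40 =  - 2^6*5^1 = - 320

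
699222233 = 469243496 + 229978737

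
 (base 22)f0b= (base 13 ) 3404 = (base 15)224B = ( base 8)16147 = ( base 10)7271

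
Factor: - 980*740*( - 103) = 74695600 =2^4*5^2 * 7^2*37^1*103^1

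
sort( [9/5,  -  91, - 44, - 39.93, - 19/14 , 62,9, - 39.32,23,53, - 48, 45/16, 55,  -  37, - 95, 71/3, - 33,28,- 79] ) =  [-95,-91, - 79, - 48 ,- 44,-39.93, - 39.32, - 37,  -  33, - 19/14 , 9/5,45/16, 9, 23, 71/3, 28,53, 55, 62 ] 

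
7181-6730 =451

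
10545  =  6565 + 3980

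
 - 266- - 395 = 129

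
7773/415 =18 + 303/415 =18.73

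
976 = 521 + 455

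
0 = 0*19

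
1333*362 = 482546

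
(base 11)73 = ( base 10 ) 80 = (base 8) 120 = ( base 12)68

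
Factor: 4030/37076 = 2^ (-1)*5^1*23^( - 1 ) = 5/46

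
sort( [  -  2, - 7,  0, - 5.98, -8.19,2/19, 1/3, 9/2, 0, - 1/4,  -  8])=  [ - 8.19, - 8, - 7, - 5.98, - 2,-1/4,0, 0, 2/19, 1/3, 9/2 ]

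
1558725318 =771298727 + 787426591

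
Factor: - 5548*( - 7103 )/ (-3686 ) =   -  1037038/97 = - 2^1*73^1 * 97^( - 1)*7103^1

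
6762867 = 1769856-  - 4993011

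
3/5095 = 3/5095  =  0.00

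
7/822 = 7/822 =0.01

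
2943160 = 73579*40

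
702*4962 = 3483324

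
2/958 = 1/479 = 0.00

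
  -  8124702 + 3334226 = -4790476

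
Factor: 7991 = 61^1*131^1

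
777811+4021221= 4799032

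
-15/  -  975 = 1/65 = 0.02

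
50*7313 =365650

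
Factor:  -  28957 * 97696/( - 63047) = 2^5 * 23^1*43^1*67^(  -  1 )*71^1* 941^ ( - 1)*1259^1  =  2828983072/63047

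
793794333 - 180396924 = 613397409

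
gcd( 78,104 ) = 26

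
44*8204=360976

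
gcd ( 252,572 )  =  4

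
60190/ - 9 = -60190/9= -6687.78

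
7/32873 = 7/32873 = 0.00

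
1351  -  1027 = 324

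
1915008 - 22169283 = -20254275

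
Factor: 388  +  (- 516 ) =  - 2^7 = -128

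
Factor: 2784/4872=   2^2*7^( - 1)  =  4/7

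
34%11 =1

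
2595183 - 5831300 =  - 3236117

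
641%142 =73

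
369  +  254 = 623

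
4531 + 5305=9836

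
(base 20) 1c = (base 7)44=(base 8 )40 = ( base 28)14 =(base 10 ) 32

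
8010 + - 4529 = 3481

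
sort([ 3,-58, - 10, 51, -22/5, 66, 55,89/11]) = [ - 58,-10 ,-22/5, 3,  89/11, 51,55,66]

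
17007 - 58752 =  - 41745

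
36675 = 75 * 489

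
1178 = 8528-7350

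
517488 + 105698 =623186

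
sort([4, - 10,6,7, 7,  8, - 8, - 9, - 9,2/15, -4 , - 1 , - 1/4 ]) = [  -  10 , - 9, - 9, - 8, - 4,  -  1 , - 1/4,2/15,4,6, 7, 7,8]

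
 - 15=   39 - 54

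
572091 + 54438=626529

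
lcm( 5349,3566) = 10698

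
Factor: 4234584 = 2^3*3^1 * 73^1 *2417^1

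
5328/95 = 5328/95=56.08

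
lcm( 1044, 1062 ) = 61596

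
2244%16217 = 2244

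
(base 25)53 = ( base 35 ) 3n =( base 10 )128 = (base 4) 2000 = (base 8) 200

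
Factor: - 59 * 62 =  - 2^1*31^1*59^1 = - 3658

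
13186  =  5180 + 8006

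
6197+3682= 9879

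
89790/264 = 340 + 5/44= 340.11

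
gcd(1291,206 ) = 1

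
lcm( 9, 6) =18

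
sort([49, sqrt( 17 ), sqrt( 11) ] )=[ sqrt( 11),sqrt( 17),49]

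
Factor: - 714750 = -2^1*3^1*5^3 *953^1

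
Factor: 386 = 2^1*193^1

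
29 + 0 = 29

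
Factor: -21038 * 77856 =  - 1637934528= - 2^6*3^1* 67^1*157^1*811^1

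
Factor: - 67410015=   -  3^1*5^1 *17^1 * 264353^1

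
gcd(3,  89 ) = 1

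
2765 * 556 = 1537340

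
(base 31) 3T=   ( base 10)122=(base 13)95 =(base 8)172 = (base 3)11112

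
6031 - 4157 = 1874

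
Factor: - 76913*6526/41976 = - 250967119/20988 =-2^( - 2 )*3^( - 2)*11^( - 1) * 13^1*53^(-1 )*251^1*76913^1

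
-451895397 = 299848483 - 751743880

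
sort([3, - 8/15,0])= [ - 8/15 , 0, 3]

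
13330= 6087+7243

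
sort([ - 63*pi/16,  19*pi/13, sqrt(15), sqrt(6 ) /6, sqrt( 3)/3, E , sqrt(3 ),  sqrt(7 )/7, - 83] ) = [ -83,-63 * pi/16, sqrt(7)/7, sqrt(6)/6, sqrt ( 3)/3, sqrt(3), E,sqrt(15), 19*pi/13 ]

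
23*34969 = 804287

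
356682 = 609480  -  252798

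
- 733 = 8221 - 8954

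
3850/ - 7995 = -770/1599 = - 0.48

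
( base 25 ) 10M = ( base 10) 647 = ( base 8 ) 1207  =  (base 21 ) 19H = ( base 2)1010000111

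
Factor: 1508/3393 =4/9 = 2^2*3^( - 2 ) 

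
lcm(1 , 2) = 2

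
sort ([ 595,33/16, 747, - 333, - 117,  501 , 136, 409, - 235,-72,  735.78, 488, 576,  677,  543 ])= [ - 333 ,  -  235, - 117, - 72, 33/16,136,  409, 488,501,  543,  576, 595,677,  735.78,  747 ]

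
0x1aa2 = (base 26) a26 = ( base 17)16A1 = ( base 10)6818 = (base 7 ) 25610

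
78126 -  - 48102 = 126228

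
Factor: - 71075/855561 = -3^(-1)*5^2*7^( - 1)*131^( - 1 ) * 311^(-1)*2843^1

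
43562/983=43562/983 = 44.32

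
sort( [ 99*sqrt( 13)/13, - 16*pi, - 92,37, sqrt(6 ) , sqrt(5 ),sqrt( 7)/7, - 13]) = [ - 92, - 16*pi ,-13,sqrt( 7 )/7 , sqrt(5),  sqrt(6 ),99 *sqrt(13) /13, 37]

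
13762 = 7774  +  5988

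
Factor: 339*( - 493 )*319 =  - 3^1*11^1*17^1*29^2*113^1 = - 53313513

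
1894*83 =157202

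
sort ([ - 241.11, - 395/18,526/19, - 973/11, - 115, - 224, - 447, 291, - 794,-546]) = [-794, - 546, - 447, - 241.11,- 224, - 115 , - 973/11,-395/18,526/19,291]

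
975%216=111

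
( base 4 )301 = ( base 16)31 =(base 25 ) 1o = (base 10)49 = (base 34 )1F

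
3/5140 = 3/5140 = 0.00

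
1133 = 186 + 947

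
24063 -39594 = -15531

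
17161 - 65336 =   -  48175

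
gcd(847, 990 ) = 11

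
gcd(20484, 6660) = 36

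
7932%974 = 140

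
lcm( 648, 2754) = 11016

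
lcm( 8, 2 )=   8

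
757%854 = 757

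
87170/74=43585/37 = 1177.97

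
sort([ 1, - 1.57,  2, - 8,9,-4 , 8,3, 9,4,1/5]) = [ - 8, - 4,  -  1.57, 1/5,1,2,3,  4,8,9, 9]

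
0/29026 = 0 = 0.00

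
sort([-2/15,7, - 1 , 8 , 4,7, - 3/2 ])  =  [  -  3/2, - 1, - 2/15,4,  7, 7 , 8 ]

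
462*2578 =1191036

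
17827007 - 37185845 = -19358838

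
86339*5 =431695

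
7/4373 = 7/4373=   0.00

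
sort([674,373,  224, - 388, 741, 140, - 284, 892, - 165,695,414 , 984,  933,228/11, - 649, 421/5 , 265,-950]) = [-950, - 649,-388,- 284, - 165,228/11,421/5, 140, 224, 265 , 373, 414,674 , 695, 741, 892 , 933, 984 ]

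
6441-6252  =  189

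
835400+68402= 903802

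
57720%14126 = 1216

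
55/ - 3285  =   - 11/657 =- 0.02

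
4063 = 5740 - 1677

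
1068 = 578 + 490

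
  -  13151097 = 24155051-37306148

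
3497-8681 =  - 5184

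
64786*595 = 38547670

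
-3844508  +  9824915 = 5980407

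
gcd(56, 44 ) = 4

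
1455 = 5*291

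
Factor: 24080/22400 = 43/40 = 2^( - 3) * 5^( - 1 )*43^1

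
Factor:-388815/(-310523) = 3^1*5^1*7^2*587^(  -  1)= 735/587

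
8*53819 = 430552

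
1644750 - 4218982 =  - 2574232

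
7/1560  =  7/1560 = 0.00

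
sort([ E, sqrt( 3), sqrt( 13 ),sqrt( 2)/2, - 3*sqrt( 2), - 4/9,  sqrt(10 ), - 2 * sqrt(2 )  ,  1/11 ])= [ - 3*sqrt( 2 ),  -  2*sqrt(2 ),-4/9, 1/11, sqrt (2)/2, sqrt ( 3 )  ,  E,sqrt(10 ), sqrt( 13) ]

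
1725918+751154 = 2477072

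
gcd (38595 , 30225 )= 465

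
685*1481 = 1014485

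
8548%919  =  277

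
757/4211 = 757/4211 = 0.18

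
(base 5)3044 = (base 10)399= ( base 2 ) 110001111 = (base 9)483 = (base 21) J0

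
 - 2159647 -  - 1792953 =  - 366694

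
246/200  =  1  +  23/100=1.23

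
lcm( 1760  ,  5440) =59840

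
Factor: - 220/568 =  - 55/142=- 2^(- 1) * 5^1 * 11^1 * 71^ (-1 )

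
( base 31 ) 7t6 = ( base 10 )7632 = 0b1110111010000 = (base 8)16720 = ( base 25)c57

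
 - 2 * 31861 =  - 63722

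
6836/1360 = 5+9/340  =  5.03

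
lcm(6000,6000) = 6000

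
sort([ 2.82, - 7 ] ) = [ -7, 2.82]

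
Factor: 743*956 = 710308 = 2^2*239^1*743^1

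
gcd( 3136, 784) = 784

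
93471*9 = 841239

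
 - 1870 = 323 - 2193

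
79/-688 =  - 79/688 = - 0.11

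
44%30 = 14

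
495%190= 115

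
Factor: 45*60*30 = 81000 = 2^3*3^4 * 5^3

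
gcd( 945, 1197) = 63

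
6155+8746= 14901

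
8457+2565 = 11022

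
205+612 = 817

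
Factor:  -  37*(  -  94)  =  2^1*37^1*47^1 = 3478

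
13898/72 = 6949/36 = 193.03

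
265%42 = 13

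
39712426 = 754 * 52669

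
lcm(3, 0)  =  0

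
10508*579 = 6084132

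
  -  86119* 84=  - 7233996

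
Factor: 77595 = 3^1*5^1*7^1 *739^1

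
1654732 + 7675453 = 9330185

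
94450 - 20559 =73891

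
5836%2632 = 572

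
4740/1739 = 4740/1739 = 2.73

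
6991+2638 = 9629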